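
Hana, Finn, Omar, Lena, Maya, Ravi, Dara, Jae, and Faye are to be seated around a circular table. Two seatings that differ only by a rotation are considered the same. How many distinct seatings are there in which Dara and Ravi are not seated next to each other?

Without the restriction there are (8)! = 40320 seatings.
Those with Dara next to Ravi: fuse the pair into one unit and seat 8 units around a circle — 2·(7)! = 10080.
Subtracting, 40320 − 10080 = 30240.

30240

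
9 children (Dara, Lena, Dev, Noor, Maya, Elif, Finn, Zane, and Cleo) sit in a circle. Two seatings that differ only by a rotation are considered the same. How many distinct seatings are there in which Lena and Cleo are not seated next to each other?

All circular seatings of 9 people number (8)! = 40320.
Seatings with Lena beside Cleo: treat them as a block with 2 internal orders, giving 2 × (7)! = 10080.
Subtracting, 40320 − 10080 = 30240.

30240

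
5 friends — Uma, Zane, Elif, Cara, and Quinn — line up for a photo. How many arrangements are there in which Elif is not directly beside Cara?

Of the 5! = 120 arrangements, those with Elif and Cara adjacent number 2 × 4! = 48 (treat the pair as a block with 2 internal orders).
So 120 − 48 = 72 arrangements keep them apart.

72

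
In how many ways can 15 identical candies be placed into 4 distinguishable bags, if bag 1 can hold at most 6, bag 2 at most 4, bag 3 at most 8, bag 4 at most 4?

Without the upper bounds there are C(18,3) = 816 ways to split 15 among 4 bags.
Subtract solutions that violate a single cap (substitute x_i' = x_i − (cap_i+1)): x_1 ≥ 7 gives C(11,3) = 165; x_2 ≥ 5 gives C(13,3) = 286; x_3 ≥ 9 gives C(9,3) = 84; x_4 ≥ 5 gives C(13,3) = 286. Together 821.
Add back pairs where two caps are both exceeded: 20 + 0 + 20 + 4 + 56 + 4 = 104.
By inclusion–exclusion the count is 816 − 821 + 104 = 99.

99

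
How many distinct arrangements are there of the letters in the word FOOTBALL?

Letter multiplicities in FOOTBALL: A×1, B×1, F×1, L×2, O×2, T×1.
So there are 8! / (2!·2!) = 10080 distinguishable arrangements.

10080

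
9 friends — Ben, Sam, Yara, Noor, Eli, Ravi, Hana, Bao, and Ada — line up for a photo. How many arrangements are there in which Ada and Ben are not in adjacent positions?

282240

There are 9! = 362880 arrangements in all. If Ada and Ben are adjacent, merging them into one block gives 2·(8)! = 80640 arrangements.
So 362880 − 80640 = 282240 arrangements keep them apart.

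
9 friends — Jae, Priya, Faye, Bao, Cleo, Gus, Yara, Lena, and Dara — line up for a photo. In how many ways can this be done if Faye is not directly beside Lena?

282240

Of the 9! = 362880 arrangements, those with Faye and Lena adjacent number 2 × 8! = 80640 (treat the pair as a block with 2 internal orders).
Complementary counting: 362880 − 80640 = 282240.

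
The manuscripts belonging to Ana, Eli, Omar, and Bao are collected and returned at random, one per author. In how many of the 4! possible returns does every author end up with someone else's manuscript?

Let Aᵢ be the assignments in which author i gets their own manuscript. We want the size of the complement of A₁∪…∪A_4.
By inclusion–exclusion this is Σ_{j=0}^{4} (−1)^j C(4,j)·(4−j)!.
Computing: 24 − 24 + 12 − 4 + 1 = 9.

9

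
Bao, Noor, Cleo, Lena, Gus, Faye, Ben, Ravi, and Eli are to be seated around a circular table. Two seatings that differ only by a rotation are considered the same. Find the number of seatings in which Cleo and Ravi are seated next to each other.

10080

Treat {Cleo, Ravi} as one unit (2 internal orders) and seat the resulting 8 units around the table: (7)! circular arrangements.
So 2 × (7)! = 2 × 5040 = 10080.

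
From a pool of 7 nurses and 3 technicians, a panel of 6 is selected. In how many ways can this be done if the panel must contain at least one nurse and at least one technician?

Unrestricted: C(10,6) = 210 ways to pick any 6 of the 10.
Selections missing a whole group: no nurses → C(3,6) = 0; no technicians → C(7,6) = 7.
Both groups omitted at once is impossible, so 210 − 7 = 203.

203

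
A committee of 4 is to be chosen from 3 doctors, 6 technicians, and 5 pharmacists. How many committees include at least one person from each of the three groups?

495

Unrestricted: C(14,4) = 1001 ways to pick any 4 of the 14.
Subtract selections that omit an entire group: no doctors → C(11,4) = 330; no technicians → C(8,4) = 70; no pharmacists → C(9,4) = 126.
Add back selections omitting two groups (i.e. drawn from a single group): C(3,4) + C(6,4) + C(5,4) = 20.
By inclusion–exclusion: 1001 − 526 + 20 = 495.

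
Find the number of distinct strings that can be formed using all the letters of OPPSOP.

60

Letter multiplicities in OPPSOP: O×2, P×3, S×1.
So there are 6! / (3!·2!) = 60 distinguishable arrangements.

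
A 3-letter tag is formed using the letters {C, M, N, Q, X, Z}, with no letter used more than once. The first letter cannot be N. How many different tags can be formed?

100

The first letter has 6−1 = 5 choices (anything except N).
The remaining 2 letters are filled from the other 5 symbols without repetition: 5 × 4 = 20.
Total: 5 × 20 = 100.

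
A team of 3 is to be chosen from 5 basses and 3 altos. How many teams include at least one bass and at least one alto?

45

With no constraint there are C(8,3) = 56 possible selections.
Selections missing a whole group: no basses → C(3,3) = 1; no altos → C(5,3) = 10.
Both groups omitted at once is impossible, so 56 − 11 = 45.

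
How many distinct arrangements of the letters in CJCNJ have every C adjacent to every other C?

12

Treat the 2 copies of C as a single block. The multiset to arrange is then {CC, J, J, N}, 4 items in all.
That gives (4)!/(2!) = 12 arrangements.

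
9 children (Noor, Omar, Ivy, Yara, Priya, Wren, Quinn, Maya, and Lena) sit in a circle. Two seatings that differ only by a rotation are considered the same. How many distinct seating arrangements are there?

40320

Around a circle, 9 distinct people have 9!/9 = (8)! = 40320 rotationally distinct seatings.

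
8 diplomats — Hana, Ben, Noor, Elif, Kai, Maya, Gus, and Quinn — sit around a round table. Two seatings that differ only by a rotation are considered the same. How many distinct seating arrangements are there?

Fix one person's seat to break rotational symmetry; the remaining 7 people can be arranged in (7)! = 5040 ways.

5040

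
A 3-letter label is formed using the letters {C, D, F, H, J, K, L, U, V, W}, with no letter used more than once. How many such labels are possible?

With no repetition, fill the 3 letters in order: 10 choices, then 9, down to 8.
That product is 10 × 9 × 8 = 720.

720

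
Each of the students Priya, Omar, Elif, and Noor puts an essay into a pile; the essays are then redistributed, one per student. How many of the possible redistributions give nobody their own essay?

Count assignments avoiding every fixed point. For any j of the 4 students fixed to their own essay, the other 4−j can be arranged in (4−j)! ways.
By inclusion–exclusion this is Σ_{j=0}^{4} (−1)^j C(4,j)·(4−j)!.
Computing: 24 − 24 + 12 − 4 + 1 = 9.

9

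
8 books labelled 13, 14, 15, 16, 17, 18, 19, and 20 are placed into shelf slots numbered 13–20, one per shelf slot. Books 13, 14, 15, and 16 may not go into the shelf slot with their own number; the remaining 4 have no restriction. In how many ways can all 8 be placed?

24024

Let Aᵢ (for 13 ≤ i ≤ 16) be the placements that put book i in its forbidden shelf slot. Any j of these fix j positions, leaving (8−j)! ways to fill the rest, and there are C(4,j) ways to pick which j.
By inclusion–exclusion, the number of valid placements is Σ_{j=0}^{4} (−1)^j C(4,j)·(8−j)!.
Computing: 40320 − 20160 + 4320 − 480 + 24 = 24024.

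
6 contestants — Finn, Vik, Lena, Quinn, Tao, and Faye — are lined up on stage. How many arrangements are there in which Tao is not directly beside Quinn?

480

Of the 6! = 720 arrangements, those with Tao and Quinn adjacent number 2 × 5! = 240 (treat the pair as a block with 2 internal orders).
Complementary counting: 720 − 240 = 480.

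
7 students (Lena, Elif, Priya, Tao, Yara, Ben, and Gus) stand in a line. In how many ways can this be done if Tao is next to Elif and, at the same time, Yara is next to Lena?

Treat {Tao,Elif} as one block (2 orders) and {Yara,Lena} as another (2 orders).
That leaves 5 units to arrange: 2 × 2 × 5! = 4 × 120 = 480.

480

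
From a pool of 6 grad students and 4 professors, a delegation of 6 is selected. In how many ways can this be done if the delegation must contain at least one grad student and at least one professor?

209

With no constraint there are C(10,6) = 210 possible selections.
Selections missing a whole group: no grad students → C(4,6) = 0; no professors → C(6,6) = 1.
Both groups omitted at once is impossible, so 210 − 1 = 209.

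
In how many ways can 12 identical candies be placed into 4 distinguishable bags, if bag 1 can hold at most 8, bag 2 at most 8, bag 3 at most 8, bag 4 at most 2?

Without the upper bounds there are C(15,3) = 455 ways to split 12 among 4 bags.
Subtract solutions that violate a single cap (substitute x_i' = x_i − (cap_i+1)): x_1 ≥ 9 gives C(6,3) = 20; x_2 ≥ 9 gives C(6,3) = 20; x_3 ≥ 9 gives C(6,3) = 20; x_4 ≥ 3 gives C(12,3) = 220. Together 280.
Add back pairs where two caps are both exceeded: 0 + 0 + 1 + 0 + 1 + 1 = 3.
By inclusion–exclusion the count is 455 − 280 + 3 = 178.

178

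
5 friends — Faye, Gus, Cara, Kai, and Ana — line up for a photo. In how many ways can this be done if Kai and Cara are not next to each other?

Of the 5! = 120 arrangements, those with Kai and Cara adjacent number 2 × 4! = 48 (treat the pair as a block with 2 internal orders).
Complementary counting: 120 − 48 = 72.

72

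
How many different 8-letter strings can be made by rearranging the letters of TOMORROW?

3360

The 8 letters of TOMORROW have repeats: O appearing 3 times and R appearing twice.
Dividing 8! = 40320 by 3!·2! = 12 for the repeated letters gives 3360.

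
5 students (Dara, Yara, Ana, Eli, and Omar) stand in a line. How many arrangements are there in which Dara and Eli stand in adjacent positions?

Treat {Dara, Eli} as a single unit. There are 4 units to order, and the pair itself can be ordered 2 ways.
So the count is 2·(4)! = 48.

48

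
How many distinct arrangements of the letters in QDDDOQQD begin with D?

140

With the first slot taken by D, it remains to arrange the other 7 letters (QDDOQQD).
Those 7 letters have D appearing 3 times and Q appearing 3 times, giving (7)!/(3!·3!) = 140.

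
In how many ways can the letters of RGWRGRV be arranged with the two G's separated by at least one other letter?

300

There are 7!/(3!·2!) = 420 arrangements of RGWRGRV in total.
If the two G's are adjacent, glue them into one block, leaving 6 items to arrange: (6)!/(3!) = 120 ways.
Subtracting, 420 − 120 = 300 arrangements keep the G's apart.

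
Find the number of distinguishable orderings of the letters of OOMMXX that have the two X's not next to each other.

60

There are 6!/(2!·2!·2!) = 90 arrangements of OOMMXX in total.
Arrangements with the X's together: treat XX as one letter, giving (5)!/(2!·2!) = 30.
Subtracting, 90 − 30 = 60 arrangements keep the X's apart.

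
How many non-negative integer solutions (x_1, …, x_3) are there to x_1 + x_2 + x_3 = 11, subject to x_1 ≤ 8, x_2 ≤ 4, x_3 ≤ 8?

Without the upper bounds there are C(13,2) = 78 ways to split 11 among 3 variables.
Subtract solutions that violate a single cap (substitute x_i' = x_i − (cap_i+1)): x_1 ≥ 9 gives C(4,2) = 6; x_2 ≥ 5 gives C(8,2) = 28; x_3 ≥ 9 gives C(4,2) = 6. Together 40.
No two caps can be exceeded simultaneously, so the pair terms are all 0.
By inclusion–exclusion the count is 78 − 40 + 0 = 38.

38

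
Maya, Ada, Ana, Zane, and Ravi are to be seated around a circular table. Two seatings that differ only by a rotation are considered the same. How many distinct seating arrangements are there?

Around a circle, 5 distinct people have 5!/5 = (4)! = 24 rotationally distinct seatings.

24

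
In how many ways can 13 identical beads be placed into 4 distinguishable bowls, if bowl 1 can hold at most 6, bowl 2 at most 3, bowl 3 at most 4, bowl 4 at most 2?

Ignoring the caps, the number of non-negative solutions to x_1+…+x_4 = 13 is C(16,3) = 560.
Subtract solutions that violate a single cap (substitute x_i' = x_i − (cap_i+1)): x_1 ≥ 7 gives C(9,3) = 84; x_2 ≥ 4 gives C(12,3) = 220; x_3 ≥ 5 gives C(11,3) = 165; x_4 ≥ 3 gives C(13,3) = 286. Together 755.
Add back pairs where two caps are both exceeded: 10 + 4 + 20 + 35 + 84 + 56 = 209.
Subtract triples: 0 + 0 + 0 + 4 = 4.
By inclusion–exclusion the count is 560 − 755 + 209 − 4 = 10.

10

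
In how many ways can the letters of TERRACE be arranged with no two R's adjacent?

Total arrangements of TERRACE: 7!/(2!·2!) = 1260.
Arrangements with the R's together: treat RR as one letter, giving (6)!/(2!) = 360.
Hence 1260 − 360 = 900.

900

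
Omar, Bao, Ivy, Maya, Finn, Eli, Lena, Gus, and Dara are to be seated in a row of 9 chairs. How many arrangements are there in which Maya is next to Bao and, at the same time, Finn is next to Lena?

Treat {Maya,Bao} as one block (2 orders) and {Finn,Lena} as another (2 orders).
That leaves 7 units to arrange: 2 × 2 × 7! = 4 × 5040 = 20160.

20160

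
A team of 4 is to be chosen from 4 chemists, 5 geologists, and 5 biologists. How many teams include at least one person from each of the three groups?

550

Unrestricted: C(14,4) = 1001 ways to pick any 4 of the 14.
Subtract selections that omit an entire group: no chemists → C(10,4) = 210; no geologists → C(9,4) = 126; no biologists → C(9,4) = 126.
Add back selections omitting two groups (i.e. drawn from a single group): C(4,4) + C(5,4) + C(5,4) = 11.
By inclusion–exclusion: 1001 − 462 + 11 = 550.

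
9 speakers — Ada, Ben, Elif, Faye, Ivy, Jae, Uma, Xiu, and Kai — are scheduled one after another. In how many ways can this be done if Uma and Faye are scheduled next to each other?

80640

Treat {Uma, Faye} as a single unit. There are 8 units to order, and the pair itself can be ordered 2 ways.
That gives 2 × 8! = 2 × 40320 = 80640.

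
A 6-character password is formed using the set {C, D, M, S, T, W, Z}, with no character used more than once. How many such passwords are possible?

5040

Choose and order 6 of the 7 symbols: the first character has 7 options, the next 6, and so on down to 2.
7 × 6 × 5 × 4 × 3 × 2 = 5040.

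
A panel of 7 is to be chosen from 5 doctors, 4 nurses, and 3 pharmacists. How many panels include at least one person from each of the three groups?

747

Unrestricted: C(12,7) = 792 ways to pick any 7 of the 12.
Subtract selections that omit an entire group: no doctors → C(7,7) = 1; no nurses → C(8,7) = 8; no pharmacists → C(9,7) = 36.
Add back selections omitting two groups (i.e. drawn from a single group): C(5,7) + C(4,7) + C(3,7) = 0.
By inclusion–exclusion: 792 − 45 + 0 = 747.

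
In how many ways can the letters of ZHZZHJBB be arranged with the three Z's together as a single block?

Treat the 3 copies of Z as a single block. The multiset to arrange is then {ZZZ, B, B, H, H, J}, 6 items in all.
That gives (6)!/(2!·2!) = 180 arrangements.

180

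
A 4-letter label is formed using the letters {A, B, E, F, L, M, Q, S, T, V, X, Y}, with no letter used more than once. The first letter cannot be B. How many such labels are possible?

10890

The first letter has 12−1 = 11 choices (anything except B).
The remaining 3 letters are filled from the other 11 symbols without repetition: 11 × 10 × 9 = 990.
Total: 11 × 990 = 10890.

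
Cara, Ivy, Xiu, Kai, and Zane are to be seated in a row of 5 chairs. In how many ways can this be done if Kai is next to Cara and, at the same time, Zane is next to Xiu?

Treat {Kai,Cara} as one block (2 orders) and {Zane,Xiu} as another (2 orders).
That leaves 3 units to arrange: 2 × 2 × 3! = 4 × 6 = 24.

24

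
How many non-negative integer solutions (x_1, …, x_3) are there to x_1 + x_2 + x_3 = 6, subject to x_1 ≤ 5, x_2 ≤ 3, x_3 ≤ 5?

20

Ignoring the caps, the number of non-negative solutions to x_1+…+x_3 = 6 is C(8,2) = 28.
Subtract solutions that violate a single cap (substitute x_i' = x_i − (cap_i+1)): x_1 ≥ 6 gives C(2,2) = 1; x_2 ≥ 4 gives C(4,2) = 6; x_3 ≥ 6 gives C(2,2) = 1. Together 8.
No two caps can be exceeded simultaneously, so the pair terms are all 0.
By inclusion–exclusion the count is 28 − 8 + 0 = 20.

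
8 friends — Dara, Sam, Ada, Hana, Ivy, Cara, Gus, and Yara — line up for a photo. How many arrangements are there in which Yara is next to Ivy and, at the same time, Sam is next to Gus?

Treat {Yara,Ivy} as one block (2 orders) and {Sam,Gus} as another (2 orders).
That leaves 6 units to arrange: 2 × 2 × 6! = 4 × 720 = 2880.

2880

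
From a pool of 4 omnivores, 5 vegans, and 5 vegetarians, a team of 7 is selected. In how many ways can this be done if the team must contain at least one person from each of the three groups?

3240

Unrestricted: C(14,7) = 3432 ways to pick any 7 of the 14.
Subtract selections that omit an entire group: no omnivores → C(10,7) = 120; no vegans → C(9,7) = 36; no vegetarians → C(9,7) = 36.
Add back selections omitting two groups (i.e. drawn from a single group): C(4,7) + C(5,7) + C(5,7) = 0.
By inclusion–exclusion: 3432 − 192 + 0 = 3240.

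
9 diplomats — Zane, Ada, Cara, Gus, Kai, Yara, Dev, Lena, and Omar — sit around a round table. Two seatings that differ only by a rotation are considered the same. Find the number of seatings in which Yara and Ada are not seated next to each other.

30240

Without the restriction there are (8)! = 40320 seatings.
Those with Yara next to Ada: fuse the pair into one unit and seat 8 units around a circle — 2·(7)! = 10080.
Subtracting, 40320 − 10080 = 30240.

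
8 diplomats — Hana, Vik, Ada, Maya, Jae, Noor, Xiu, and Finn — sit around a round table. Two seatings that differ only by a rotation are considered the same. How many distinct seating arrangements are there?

Seat Hana anywhere (absorbing the rotational symmetry), then permute the other 7: (7)! = 5040.

5040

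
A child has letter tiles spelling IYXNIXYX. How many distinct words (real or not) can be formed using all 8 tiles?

1680

The 8 letters of IYXNIXYX have repeats: I appearing twice, X appearing 3 times, and Y appearing twice.
Dividing 8! = 40320 by 3!·2!·2! = 24 for the repeated letters gives 1680.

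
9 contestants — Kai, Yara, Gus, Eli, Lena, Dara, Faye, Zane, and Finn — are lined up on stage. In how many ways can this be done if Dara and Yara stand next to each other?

80640

Glue Dara and Yara into one block (2 internal orders), leaving 8 units to arrange in a row.
So the count is 2·(8)! = 80640.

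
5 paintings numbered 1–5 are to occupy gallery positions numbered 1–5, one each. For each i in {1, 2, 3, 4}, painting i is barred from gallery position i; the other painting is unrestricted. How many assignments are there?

53

Let Aᵢ (for 1 ≤ i ≤ 4) be the placements that put painting i in its forbidden gallery position. Any j of these fix j positions, leaving (5−j)! ways to fill the rest, and there are C(4,j) ways to pick which j.
By inclusion–exclusion, the number of valid placements is Σ_{j=0}^{4} (−1)^j C(4,j)·(5−j)!.
Computing: 120 − 96 + 36 − 8 + 1 = 53.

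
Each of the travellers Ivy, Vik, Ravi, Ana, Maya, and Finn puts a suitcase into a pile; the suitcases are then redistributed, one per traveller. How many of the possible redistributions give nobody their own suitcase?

Count assignments avoiding every fixed point. For any j of the 6 travellers fixed to their own suitcase, the other 6−j can be arranged in (6−j)! ways.
By inclusion–exclusion this is Σ_{j=0}^{6} (−1)^j C(6,j)·(6−j)!.
Computing: 720 − 720 + 360 − 120 + 30 − 6 + 1 = 265.

265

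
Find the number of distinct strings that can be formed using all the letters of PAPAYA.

60

The 6 letters of PAPAYA have repeats: A appearing 3 times and P appearing twice.
Dividing 6! = 720 by 3!·2! = 12 for the repeated letters gives 60.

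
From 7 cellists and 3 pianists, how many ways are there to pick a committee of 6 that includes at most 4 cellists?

Split by how many cellists are chosen (0 through 4).
Sum: C(7,0)·C(3,6) + C(7,1)·C(3,5) + C(7,2)·C(3,4) + C(7,3)·C(3,3) + C(7,4)·C(3,2) = 0 + 0 + 0 + 35 + 105 = 140.

140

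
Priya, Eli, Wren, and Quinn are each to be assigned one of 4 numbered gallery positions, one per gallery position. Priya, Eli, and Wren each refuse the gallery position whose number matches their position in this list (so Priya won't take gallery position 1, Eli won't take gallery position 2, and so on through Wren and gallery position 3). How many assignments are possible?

11

Let Aᵢ (for i ∈ {1, 2, 3}) be the placements that put person i in their forbidden gallery position. Any j of these fix j positions, leaving (4−j)! ways to fill the rest, and there are C(3,j) ways to pick which j.
By inclusion–exclusion, the number of valid placements is Σ_{j=0}^{3} (−1)^j C(3,j)·(4−j)!.
Computing: 24 − 18 + 6 − 1 = 11.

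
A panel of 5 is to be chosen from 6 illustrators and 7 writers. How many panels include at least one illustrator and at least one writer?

1260

With no constraint there are C(13,5) = 1287 possible selections.
Subtract selections that omit an entire group: no illustrators → C(7,5) = 21; no writers → C(6,5) = 6.
Both groups omitted at once is impossible, so 1287 − 27 = 1260.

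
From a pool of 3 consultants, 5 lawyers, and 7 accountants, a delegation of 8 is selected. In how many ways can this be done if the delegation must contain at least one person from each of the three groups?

With no constraint there are C(15,8) = 6435 possible selections.
Subtract selections that omit an entire group: no consultants → C(12,8) = 495; no lawyers → C(10,8) = 45; no accountants → C(8,8) = 1.
Add back selections omitting two groups (i.e. drawn from a single group): C(3,8) + C(5,8) + C(7,8) = 0.
By inclusion–exclusion: 6435 − 541 + 0 = 5894.

5894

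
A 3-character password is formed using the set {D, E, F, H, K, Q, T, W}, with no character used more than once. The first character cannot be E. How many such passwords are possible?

The first character has 8−1 = 7 choices (anything except E).
The remaining 2 characters are filled from the other 7 symbols without repetition: 7 × 6 = 42.
Total: 7 × 42 = 294.

294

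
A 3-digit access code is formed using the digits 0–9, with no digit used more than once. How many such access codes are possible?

720

With no repetition, fill the 3 digits in order: 10 choices, then 9, down to 8.
That product is 10 × 9 × 8 = 720.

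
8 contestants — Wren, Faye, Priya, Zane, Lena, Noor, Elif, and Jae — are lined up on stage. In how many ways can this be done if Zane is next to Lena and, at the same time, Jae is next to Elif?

Treat {Zane,Lena} as one block (2 orders) and {Jae,Elif} as another (2 orders).
That leaves 6 units to arrange: 2 × 2 × 6! = 4 × 720 = 2880.

2880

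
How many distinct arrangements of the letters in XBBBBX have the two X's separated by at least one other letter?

10

There are 6!/(4!·2!) = 15 arrangements of XBBBBX in total.
If the two X's are adjacent, glue them into one block, leaving 5 items to arrange: (5)!/(4!) = 5 ways.
Subtracting, 15 − 5 = 10 arrangements keep the X's apart.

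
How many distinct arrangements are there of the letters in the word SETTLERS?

5040

The 8 letters of SETTLERS have repeats: E appearing twice, S appearing twice, and T appearing twice.
The number of distinct arrangements is 8!/(2!·2!·2!) = 40320/8 = 5040.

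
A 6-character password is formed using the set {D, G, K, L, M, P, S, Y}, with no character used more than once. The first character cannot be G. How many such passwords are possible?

The first character has 8−1 = 7 choices (anything except G).
The remaining 5 characters are filled from the other 7 symbols without repetition: 7 × 6 × 5 × 4 × 3 = 2520.
Total: 7 × 2520 = 17640.

17640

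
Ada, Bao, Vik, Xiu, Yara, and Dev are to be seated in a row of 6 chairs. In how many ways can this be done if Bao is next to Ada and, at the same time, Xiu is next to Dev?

96

Treat {Bao,Ada} as one block (2 orders) and {Xiu,Dev} as another (2 orders).
That leaves 4 units to arrange: 2 × 2 × 4! = 4 × 24 = 96.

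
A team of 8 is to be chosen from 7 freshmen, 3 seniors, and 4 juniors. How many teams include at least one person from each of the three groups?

2793

Total 8-person selections from all 14: C(14,8) = 3003.
Selections missing a whole group: no freshmen → C(7,8) = 0; no seniors → C(11,8) = 165; no juniors → C(10,8) = 45.
Add back selections omitting two groups (i.e. drawn from a single group): C(7,8) + C(3,8) + C(4,8) = 0.
By inclusion–exclusion: 3003 − 210 + 0 = 2793.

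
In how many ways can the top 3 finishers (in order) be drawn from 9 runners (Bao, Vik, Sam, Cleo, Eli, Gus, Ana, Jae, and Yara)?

504

There are 9 choices for 1st place, 8 for 2nd, and 7 for 3rd.
That gives 9 × 8 × 7 = 504.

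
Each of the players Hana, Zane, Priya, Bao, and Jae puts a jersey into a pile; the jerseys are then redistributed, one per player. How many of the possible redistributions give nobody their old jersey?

Let Aᵢ be the assignments in which player i gets their old jersey. We want the size of the complement of A₁∪…∪A_5.
By inclusion–exclusion this is Σ_{j=0}^{5} (−1)^j C(5,j)·(5−j)!.
Computing: 120 − 120 + 60 − 20 + 5 − 1 = 44.

44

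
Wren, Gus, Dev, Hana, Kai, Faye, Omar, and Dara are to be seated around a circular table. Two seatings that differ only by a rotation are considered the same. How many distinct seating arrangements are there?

Around a circle, 8 distinct people have 8!/8 = (7)! = 5040 rotationally distinct seatings.

5040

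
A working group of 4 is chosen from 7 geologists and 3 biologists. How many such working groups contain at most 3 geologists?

Split by how many geologists are chosen (0 through 3).
Sum: C(7,0)·C(3,4) + C(7,1)·C(3,3) + C(7,2)·C(3,2) + C(7,3)·C(3,1) = 0 + 7 + 63 + 105 = 175.

175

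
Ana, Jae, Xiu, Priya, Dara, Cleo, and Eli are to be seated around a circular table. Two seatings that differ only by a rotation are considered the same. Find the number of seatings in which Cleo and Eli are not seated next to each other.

480

Without the restriction there are (6)! = 720 seatings.
Seatings with Cleo beside Eli: treat them as a block with 2 internal orders, giving 2 × (5)! = 240.
Subtracting, 720 − 240 = 480.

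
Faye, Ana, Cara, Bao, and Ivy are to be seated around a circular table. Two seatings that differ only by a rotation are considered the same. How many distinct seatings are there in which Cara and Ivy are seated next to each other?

12

Glue Cara and Ivy into a block (2 internal orders). Seating 4 units around a circle gives (3)! arrangements.
So 2 × (3)! = 2 × 6 = 12.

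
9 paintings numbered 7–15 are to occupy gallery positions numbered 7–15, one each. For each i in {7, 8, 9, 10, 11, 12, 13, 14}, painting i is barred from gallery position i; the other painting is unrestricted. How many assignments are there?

Let Aᵢ (for 7 ≤ i ≤ 14) be the placements that put painting i in its forbidden gallery position. Any j of these fix j positions, leaving (9−j)! ways to fill the rest, and there are C(8,j) ways to pick which j.
By inclusion–exclusion, the number of valid placements is Σ_{j=0}^{8} (−1)^j C(8,j)·(9−j)!.
Computing: 362880 − 322560 + 141120 − 40320 + 8400 − 1344 + 168 − 16 + 1 = 148329.

148329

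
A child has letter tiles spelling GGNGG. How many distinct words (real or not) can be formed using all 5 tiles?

5

GGNGG has 5 letters with G appearing 4 times.
Dividing 5! = 120 by 4! = 24 for the repeated letters gives 5.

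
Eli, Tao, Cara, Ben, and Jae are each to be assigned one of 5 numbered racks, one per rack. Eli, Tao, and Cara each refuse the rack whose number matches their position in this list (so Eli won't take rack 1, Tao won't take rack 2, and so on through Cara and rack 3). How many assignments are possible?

Let Aᵢ (for i ∈ {1, 2, 3}) be the placements that put person i in their forbidden rack. Any j of these fix j positions, leaving (5−j)! ways to fill the rest, and there are C(3,j) ways to pick which j.
By inclusion–exclusion, the number of valid placements is Σ_{j=0}^{3} (−1)^j C(3,j)·(5−j)!.
Computing: 120 − 72 + 18 − 2 = 64.

64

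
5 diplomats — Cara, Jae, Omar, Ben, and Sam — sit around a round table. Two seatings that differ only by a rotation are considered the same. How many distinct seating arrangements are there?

24

Fix one person's seat to break rotational symmetry; the remaining 4 people can be arranged in (4)! = 24 ways.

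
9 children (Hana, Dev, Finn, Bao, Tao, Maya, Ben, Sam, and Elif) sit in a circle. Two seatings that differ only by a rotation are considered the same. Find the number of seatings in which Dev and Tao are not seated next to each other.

Without the restriction there are (8)! = 40320 seatings.
Those with Dev next to Tao: fuse the pair into one unit and seat 8 units around a circle — 2·(7)! = 10080.
Subtracting, 40320 − 10080 = 30240.

30240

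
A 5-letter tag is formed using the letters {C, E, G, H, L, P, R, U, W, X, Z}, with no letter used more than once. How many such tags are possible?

With no repetition, fill the 5 letters in order: 11 choices, then 10, down to 7.
11 × 10 × 9 × 8 × 7 = 55440.

55440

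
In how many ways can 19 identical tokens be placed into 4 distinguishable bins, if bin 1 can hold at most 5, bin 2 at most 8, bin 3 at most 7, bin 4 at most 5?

82

Without the upper bounds there are C(22,3) = 1540 ways to split 19 among 4 bins.
Subtract solutions that violate a single cap (substitute x_i' = x_i − (cap_i+1)): x_1 ≥ 6 gives C(16,3) = 560; x_2 ≥ 9 gives C(13,3) = 286; x_3 ≥ 8 gives C(14,3) = 364; x_4 ≥ 6 gives C(16,3) = 560. Together 1770.
Add back pairs where two caps are both exceeded: 35 + 56 + 120 + 10 + 35 + 56 = 312.
By inclusion–exclusion the count is 1540 − 1770 + 312 = 82.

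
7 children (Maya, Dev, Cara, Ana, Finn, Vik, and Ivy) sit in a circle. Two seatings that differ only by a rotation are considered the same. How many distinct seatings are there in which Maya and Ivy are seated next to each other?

Treat {Maya, Ivy} as one unit (2 internal orders) and seat the resulting 6 units around the table: (5)! circular arrangements.
So 2 × (5)! = 2 × 120 = 240.

240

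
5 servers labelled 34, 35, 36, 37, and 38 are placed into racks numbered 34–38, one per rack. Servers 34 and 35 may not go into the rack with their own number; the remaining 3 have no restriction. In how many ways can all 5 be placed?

78

Let Aᵢ (for i ∈ {34, 35}) be the placements that put server i in its forbidden rack. Any j of these fix j positions, leaving (5−j)! ways to fill the rest, and there are C(2,j) ways to pick which j.
By inclusion–exclusion, the number of valid placements is Σ_{j=0}^{2} (−1)^j C(2,j)·(5−j)!.
Computing: 120 − 48 + 6 = 78.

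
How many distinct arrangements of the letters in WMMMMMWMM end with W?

With the last slot taken by W, it remains to arrange the other 8 letters (MMMMMWMM).
Those 8 letters have M appearing 7 times, giving (8)!/(7!) = 8.

8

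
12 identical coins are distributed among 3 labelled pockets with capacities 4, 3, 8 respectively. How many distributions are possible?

By stars and bars, unrestricted non-negative solutions to x_1+…+x_3 = 12 number C(12+2,2) = 91.
Subtract solutions that violate a single cap (substitute x_i' = x_i − (cap_i+1)): x_1 ≥ 5 gives C(9,2) = 36; x_2 ≥ 4 gives C(10,2) = 45; x_3 ≥ 9 gives C(5,2) = 10. Together 91.
Add back pairs where two caps are both exceeded: 10 + 0 + 0 = 10.
By inclusion–exclusion the count is 91 − 91 + 10 = 10.

10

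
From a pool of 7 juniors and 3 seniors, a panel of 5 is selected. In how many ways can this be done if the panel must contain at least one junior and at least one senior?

Unrestricted: C(10,5) = 252 ways to pick any 5 of the 10.
Selections missing a whole group: no juniors → C(3,5) = 0; no seniors → C(7,5) = 21.
Both groups omitted at once is impossible, so 252 − 21 = 231.

231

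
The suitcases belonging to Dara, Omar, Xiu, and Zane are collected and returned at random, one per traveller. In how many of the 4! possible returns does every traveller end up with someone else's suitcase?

9

This is the derangement count D_4: permutations of 4 items with no fixed point.
By inclusion–exclusion this is Σ_{j=0}^{4} (−1)^j C(4,j)·(4−j)!.
Computing: 24 − 24 + 12 − 4 + 1 = 9.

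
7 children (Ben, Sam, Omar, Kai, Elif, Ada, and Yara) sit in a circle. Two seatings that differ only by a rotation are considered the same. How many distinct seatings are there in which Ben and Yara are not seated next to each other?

All circular seatings of 7 people number (6)! = 720.
Those with Ben next to Yara: fuse the pair into one unit and seat 6 units around a circle — 2·(5)! = 240.
Subtracting, 720 − 240 = 480.

480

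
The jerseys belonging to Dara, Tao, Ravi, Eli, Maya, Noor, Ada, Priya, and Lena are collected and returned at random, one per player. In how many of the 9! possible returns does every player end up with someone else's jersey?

This is the derangement count D_9: permutations of 9 items with no fixed point.
By inclusion–exclusion this is Σ_{j=0}^{9} (−1)^j C(9,j)·(9−j)!.
Computing: 362880 − 362880 + 181440 − 60480 + 15120 − 3024 + 504 − 72 + 9 − 1 = 133496.

133496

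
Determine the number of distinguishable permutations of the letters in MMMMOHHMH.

504

Letter multiplicities in MMMMOHHMH: H×3, M×5, O×1.
The number of distinct arrangements is 9!/(5!·3!) = 362880/720 = 504.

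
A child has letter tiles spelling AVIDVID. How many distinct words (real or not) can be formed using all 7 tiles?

630

The 7 letters of AVIDVID have repeats: D appearing twice, I appearing twice, and V appearing twice.
Dividing 7! = 5040 by 2!·2!·2! = 8 for the repeated letters gives 630.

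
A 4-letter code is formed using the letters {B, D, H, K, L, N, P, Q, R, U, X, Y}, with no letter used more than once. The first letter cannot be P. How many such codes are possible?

10890

The first letter has 12−1 = 11 choices (anything except P).
The remaining 3 letters are filled from the other 11 symbols without repetition: 11 × 10 × 9 = 990.
Total: 11 × 990 = 10890.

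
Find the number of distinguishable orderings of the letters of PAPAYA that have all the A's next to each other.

12

Treat the 3 copies of A as a single block. The multiset to arrange is then {AAA, P, P, Y}, 4 items in all.
That gives (4)!/(2!) = 12 arrangements.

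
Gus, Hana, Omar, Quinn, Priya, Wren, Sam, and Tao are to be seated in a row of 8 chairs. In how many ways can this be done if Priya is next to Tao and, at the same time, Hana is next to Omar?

Treat {Priya,Tao} as one block (2 orders) and {Hana,Omar} as another (2 orders).
That leaves 6 units to arrange: 2 × 2 × 6! = 4 × 720 = 2880.

2880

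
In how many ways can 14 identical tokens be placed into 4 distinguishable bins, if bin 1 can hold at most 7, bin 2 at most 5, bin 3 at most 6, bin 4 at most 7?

233

Ignoring the caps, the number of non-negative solutions to x_1+…+x_4 = 14 is C(17,3) = 680.
Subtract solutions that violate a single cap (substitute x_i' = x_i − (cap_i+1)): x_1 ≥ 8 gives C(9,3) = 84; x_2 ≥ 6 gives C(11,3) = 165; x_3 ≥ 7 gives C(10,3) = 120; x_4 ≥ 8 gives C(9,3) = 84. Together 453.
Add back pairs where two caps are both exceeded: 1 + 0 + 0 + 4 + 1 + 0 = 6.
By inclusion–exclusion the count is 680 − 453 + 6 = 233.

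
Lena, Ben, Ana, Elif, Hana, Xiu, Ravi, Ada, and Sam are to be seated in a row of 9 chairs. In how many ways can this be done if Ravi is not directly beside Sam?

Of the 9! = 362880 arrangements, those with Ravi and Sam adjacent number 2 × 8! = 80640 (treat the pair as a block with 2 internal orders).
So 362880 − 80640 = 282240 arrangements keep them apart.

282240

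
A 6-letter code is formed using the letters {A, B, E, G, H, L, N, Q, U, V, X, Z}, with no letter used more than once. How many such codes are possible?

With no repetition, fill the 6 letters in order: 12 choices, then 11, down to 7.
That product is 12 × 11 × 10 × 9 × 8 × 7 = 665280.

665280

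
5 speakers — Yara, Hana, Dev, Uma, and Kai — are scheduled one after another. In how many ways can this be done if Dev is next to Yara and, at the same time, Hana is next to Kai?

24

Treat {Dev,Yara} as one block (2 orders) and {Hana,Kai} as another (2 orders).
That leaves 3 units to arrange: 2 × 2 × 3! = 4 × 6 = 24.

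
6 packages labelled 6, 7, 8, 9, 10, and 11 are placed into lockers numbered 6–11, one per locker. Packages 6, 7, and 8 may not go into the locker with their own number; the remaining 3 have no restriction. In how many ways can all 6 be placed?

426

Let Aᵢ (for i ∈ {6, 7, 8}) be the placements that put package i in its forbidden locker. Any j of these fix j positions, leaving (6−j)! ways to fill the rest, and there are C(3,j) ways to pick which j.
By inclusion–exclusion, the number of valid placements is Σ_{j=0}^{3} (−1)^j C(3,j)·(6−j)!.
Computing: 720 − 360 + 72 − 6 = 426.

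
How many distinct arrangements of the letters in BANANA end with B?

10

With the last slot taken by B, it remains to arrange the other 5 letters (ANANA).
Those 5 letters have A appearing 3 times and N appearing twice, giving (5)!/(3!·2!) = 10.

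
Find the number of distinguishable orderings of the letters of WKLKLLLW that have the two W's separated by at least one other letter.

There are 8!/(4!·2!·2!) = 420 arrangements of WKLKLLLW in total.
Arrangements with the W's together: treat WW as one letter, giving (7)!/(4!·2!) = 105.
Hence 420 − 105 = 315.

315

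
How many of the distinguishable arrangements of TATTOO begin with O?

With the first slot taken by O, it remains to arrange the other 5 letters (TATTO).
Those 5 letters have T appearing 3 times, giving (5)!/(3!) = 20.

20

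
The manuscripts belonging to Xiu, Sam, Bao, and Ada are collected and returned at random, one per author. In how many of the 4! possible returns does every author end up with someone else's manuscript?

This is the derangement count D_4: permutations of 4 items with no fixed point.
By inclusion–exclusion this is Σ_{j=0}^{4} (−1)^j C(4,j)·(4−j)!.
Computing: 24 − 24 + 12 − 4 + 1 = 9.

9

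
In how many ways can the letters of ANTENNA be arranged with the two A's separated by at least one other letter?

There are 7!/(3!·2!) = 420 arrangements of ANTENNA in total.
Arrangements with the A's together: treat AA as one letter, giving (6)!/(3!) = 120.
Hence 420 − 120 = 300.

300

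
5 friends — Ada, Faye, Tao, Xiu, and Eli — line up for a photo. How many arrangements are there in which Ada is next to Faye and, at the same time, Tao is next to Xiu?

Treat {Ada,Faye} as one block (2 orders) and {Tao,Xiu} as another (2 orders).
That leaves 3 units to arrange: 2 × 2 × 3! = 4 × 6 = 24.

24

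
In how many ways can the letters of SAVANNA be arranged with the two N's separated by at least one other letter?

300

Total arrangements of SAVANNA: 7!/(3!·2!) = 420.
If the two N's are adjacent, glue them into one block, leaving 6 items to arrange: (6)!/(3!) = 120 ways.
Hence 420 − 120 = 300.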